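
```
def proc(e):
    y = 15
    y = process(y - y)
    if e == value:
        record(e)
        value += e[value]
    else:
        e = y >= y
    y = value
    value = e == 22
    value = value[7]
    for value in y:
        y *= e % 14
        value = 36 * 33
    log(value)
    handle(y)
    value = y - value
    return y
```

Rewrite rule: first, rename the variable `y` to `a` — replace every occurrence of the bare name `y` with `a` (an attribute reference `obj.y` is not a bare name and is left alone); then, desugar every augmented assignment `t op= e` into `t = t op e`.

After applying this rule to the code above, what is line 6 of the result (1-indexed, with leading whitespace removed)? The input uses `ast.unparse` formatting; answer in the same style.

Transformed code:
def proc(e):
    a = 15
    a = process(a - a)
    if e == value:
        record(e)
        value = value + e[value]
    else:
        e = a >= a
    a = value
    value = e == 22
    value = value[7]
    for value in a:
        a = a * (e % 14)
        value = 36 * 33
    log(value)
    handle(a)
    value = a - value
    return a

value = value + e[value]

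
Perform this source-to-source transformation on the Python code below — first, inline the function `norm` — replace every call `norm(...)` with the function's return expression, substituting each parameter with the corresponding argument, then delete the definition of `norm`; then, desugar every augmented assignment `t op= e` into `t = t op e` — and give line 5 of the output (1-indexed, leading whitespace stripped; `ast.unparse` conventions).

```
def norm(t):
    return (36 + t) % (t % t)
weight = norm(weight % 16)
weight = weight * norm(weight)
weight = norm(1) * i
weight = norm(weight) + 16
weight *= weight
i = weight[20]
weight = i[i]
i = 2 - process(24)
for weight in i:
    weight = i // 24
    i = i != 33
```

Transformed code:
weight = (36 + weight % 16) % (weight % 16 % (weight % 16))
weight = weight * ((36 + weight) % (weight % weight))
weight = (36 + 1) % (1 % 1) * i
weight = (36 + weight) % (weight % weight) + 16
weight = weight * weight
i = weight[20]
weight = i[i]
i = 2 - process(24)
for weight in i:
    weight = i // 24
    i = i != 33

weight = weight * weight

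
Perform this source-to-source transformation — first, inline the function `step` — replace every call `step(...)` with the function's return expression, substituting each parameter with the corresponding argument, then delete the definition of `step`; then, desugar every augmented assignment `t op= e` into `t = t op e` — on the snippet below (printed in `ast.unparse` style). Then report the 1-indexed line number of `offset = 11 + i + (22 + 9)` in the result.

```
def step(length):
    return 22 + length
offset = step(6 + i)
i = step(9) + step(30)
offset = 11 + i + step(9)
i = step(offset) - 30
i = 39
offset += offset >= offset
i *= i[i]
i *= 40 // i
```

Transformed code:
offset = 22 + (6 + i)
i = 22 + 9 + (22 + 30)
offset = 11 + i + (22 + 9)
i = 22 + offset - 30
i = 39
offset = offset + (offset >= offset)
i = i * i[i]
i = i * (40 // i)

3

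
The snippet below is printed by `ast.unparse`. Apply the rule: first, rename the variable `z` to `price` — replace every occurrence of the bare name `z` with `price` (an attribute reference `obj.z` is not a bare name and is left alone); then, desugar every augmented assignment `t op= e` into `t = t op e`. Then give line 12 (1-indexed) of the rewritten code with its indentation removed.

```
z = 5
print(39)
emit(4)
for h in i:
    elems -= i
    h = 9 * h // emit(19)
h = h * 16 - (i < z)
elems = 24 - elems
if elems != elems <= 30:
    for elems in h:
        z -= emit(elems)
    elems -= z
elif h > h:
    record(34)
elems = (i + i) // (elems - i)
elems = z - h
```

elems = elems - price

Transformed code:
price = 5
print(39)
emit(4)
for h in i:
    elems = elems - i
    h = 9 * h // emit(19)
h = h * 16 - (i < price)
elems = 24 - elems
if elems != elems <= 30:
    for elems in h:
        price = price - emit(elems)
    elems = elems - price
elif h > h:
    record(34)
elems = (i + i) // (elems - i)
elems = price - h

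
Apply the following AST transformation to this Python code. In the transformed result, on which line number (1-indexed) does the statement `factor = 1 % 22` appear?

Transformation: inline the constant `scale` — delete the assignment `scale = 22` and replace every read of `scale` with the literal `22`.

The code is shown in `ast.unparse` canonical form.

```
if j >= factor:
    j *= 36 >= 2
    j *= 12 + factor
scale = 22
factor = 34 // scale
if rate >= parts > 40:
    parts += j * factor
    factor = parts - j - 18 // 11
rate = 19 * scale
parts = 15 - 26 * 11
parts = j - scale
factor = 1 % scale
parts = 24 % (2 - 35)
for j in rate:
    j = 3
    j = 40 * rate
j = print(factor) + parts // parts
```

Transformed code:
if j >= factor:
    j *= 36 >= 2
    j *= 12 + factor
factor = 34 // 22
if rate >= parts > 40:
    parts += j * factor
    factor = parts - j - 18 // 11
rate = 19 * 22
parts = 15 - 26 * 11
parts = j - 22
factor = 1 % 22
parts = 24 % (2 - 35)
for j in rate:
    j = 3
    j = 40 * rate
j = print(factor) + parts // parts

11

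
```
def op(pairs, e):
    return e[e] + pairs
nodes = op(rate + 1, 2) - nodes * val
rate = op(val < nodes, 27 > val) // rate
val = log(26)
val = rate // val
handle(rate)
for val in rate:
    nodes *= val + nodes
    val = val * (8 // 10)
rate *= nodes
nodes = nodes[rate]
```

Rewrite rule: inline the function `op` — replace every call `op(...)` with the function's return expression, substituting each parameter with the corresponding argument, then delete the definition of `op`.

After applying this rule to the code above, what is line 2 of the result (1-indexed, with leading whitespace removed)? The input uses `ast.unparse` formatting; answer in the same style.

rate = ((27 > val)[27 > val] + (val < nodes)) // rate

Transformed code:
nodes = 2[2] + (rate + 1) - nodes * val
rate = ((27 > val)[27 > val] + (val < nodes)) // rate
val = log(26)
val = rate // val
handle(rate)
for val in rate:
    nodes *= val + nodes
    val = val * (8 // 10)
rate *= nodes
nodes = nodes[rate]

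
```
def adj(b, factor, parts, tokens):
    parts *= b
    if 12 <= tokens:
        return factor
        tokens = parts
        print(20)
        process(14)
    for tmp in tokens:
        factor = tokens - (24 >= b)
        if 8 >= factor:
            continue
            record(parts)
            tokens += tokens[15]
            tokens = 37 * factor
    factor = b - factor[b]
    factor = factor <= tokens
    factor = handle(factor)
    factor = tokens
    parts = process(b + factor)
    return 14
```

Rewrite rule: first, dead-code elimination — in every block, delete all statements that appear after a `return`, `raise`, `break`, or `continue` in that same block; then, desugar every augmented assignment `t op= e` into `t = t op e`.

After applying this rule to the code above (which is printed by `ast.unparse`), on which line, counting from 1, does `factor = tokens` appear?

Transformed code:
def adj(b, factor, parts, tokens):
    parts = parts * b
    if 12 <= tokens:
        return factor
    for tmp in tokens:
        factor = tokens - (24 >= b)
        if 8 >= factor:
            continue
    factor = b - factor[b]
    factor = factor <= tokens
    factor = handle(factor)
    factor = tokens
    parts = process(b + factor)
    return 14

12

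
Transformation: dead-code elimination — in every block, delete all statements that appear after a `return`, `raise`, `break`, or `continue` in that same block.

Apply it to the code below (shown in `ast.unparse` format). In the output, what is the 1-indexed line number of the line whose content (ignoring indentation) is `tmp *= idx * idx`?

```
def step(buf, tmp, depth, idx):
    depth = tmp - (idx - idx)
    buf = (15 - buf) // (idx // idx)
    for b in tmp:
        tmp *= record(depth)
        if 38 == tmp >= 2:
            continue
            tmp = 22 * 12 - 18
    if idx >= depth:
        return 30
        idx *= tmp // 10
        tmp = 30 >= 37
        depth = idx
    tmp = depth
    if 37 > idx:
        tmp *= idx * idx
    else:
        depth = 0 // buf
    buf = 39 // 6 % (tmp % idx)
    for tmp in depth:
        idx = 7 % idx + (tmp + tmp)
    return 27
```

Transformed code:
def step(buf, tmp, depth, idx):
    depth = tmp - (idx - idx)
    buf = (15 - buf) // (idx // idx)
    for b in tmp:
        tmp *= record(depth)
        if 38 == tmp >= 2:
            continue
    if idx >= depth:
        return 30
    tmp = depth
    if 37 > idx:
        tmp *= idx * idx
    else:
        depth = 0 // buf
    buf = 39 // 6 % (tmp % idx)
    for tmp in depth:
        idx = 7 % idx + (tmp + tmp)
    return 27

12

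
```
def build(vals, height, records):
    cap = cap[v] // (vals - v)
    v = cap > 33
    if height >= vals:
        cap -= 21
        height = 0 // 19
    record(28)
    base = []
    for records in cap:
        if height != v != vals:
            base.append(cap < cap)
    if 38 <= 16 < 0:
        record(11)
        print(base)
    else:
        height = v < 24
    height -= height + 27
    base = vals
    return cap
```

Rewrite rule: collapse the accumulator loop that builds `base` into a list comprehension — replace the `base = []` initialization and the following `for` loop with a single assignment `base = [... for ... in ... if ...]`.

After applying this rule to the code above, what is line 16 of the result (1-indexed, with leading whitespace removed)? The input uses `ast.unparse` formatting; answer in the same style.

return cap

Transformed code:
def build(vals, height, records):
    cap = cap[v] // (vals - v)
    v = cap > 33
    if height >= vals:
        cap -= 21
        height = 0 // 19
    record(28)
    base = [cap < cap for records in cap if height != v != vals]
    if 38 <= 16 < 0:
        record(11)
        print(base)
    else:
        height = v < 24
    height -= height + 27
    base = vals
    return cap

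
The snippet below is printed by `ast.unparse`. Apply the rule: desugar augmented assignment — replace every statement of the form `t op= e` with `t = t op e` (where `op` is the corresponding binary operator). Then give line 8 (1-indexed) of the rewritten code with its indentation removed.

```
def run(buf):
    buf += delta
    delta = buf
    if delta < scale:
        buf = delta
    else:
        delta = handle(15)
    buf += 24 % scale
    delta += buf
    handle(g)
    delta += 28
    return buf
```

buf = buf + 24 % scale

Transformed code:
def run(buf):
    buf = buf + delta
    delta = buf
    if delta < scale:
        buf = delta
    else:
        delta = handle(15)
    buf = buf + 24 % scale
    delta = delta + buf
    handle(g)
    delta = delta + 28
    return buf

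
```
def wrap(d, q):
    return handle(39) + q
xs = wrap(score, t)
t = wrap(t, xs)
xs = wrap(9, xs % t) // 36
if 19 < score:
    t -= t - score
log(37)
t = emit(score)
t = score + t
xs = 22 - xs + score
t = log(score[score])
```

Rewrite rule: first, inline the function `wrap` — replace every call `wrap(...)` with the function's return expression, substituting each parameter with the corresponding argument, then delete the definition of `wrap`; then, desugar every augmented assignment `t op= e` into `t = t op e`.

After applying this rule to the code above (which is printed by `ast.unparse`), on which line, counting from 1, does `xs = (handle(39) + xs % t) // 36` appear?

3

Transformed code:
xs = handle(39) + t
t = handle(39) + xs
xs = (handle(39) + xs % t) // 36
if 19 < score:
    t = t - (t - score)
log(37)
t = emit(score)
t = score + t
xs = 22 - xs + score
t = log(score[score])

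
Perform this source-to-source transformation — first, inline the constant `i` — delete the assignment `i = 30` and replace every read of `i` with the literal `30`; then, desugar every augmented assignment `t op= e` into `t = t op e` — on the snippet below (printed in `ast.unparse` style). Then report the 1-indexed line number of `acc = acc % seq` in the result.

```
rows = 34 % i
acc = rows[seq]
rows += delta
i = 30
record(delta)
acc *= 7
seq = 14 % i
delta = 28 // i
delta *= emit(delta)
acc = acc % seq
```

9

Transformed code:
rows = 34 % 30
acc = rows[seq]
rows = rows + delta
record(delta)
acc = acc * 7
seq = 14 % 30
delta = 28 // 30
delta = delta * emit(delta)
acc = acc % seq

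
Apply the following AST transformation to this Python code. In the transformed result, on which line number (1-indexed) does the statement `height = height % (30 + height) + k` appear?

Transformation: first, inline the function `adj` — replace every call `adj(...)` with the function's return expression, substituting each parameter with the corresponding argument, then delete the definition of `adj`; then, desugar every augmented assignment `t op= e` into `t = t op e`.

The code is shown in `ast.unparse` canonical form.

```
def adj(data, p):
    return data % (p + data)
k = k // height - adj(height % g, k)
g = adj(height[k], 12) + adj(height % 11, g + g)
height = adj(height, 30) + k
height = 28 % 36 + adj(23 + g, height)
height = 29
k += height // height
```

Transformed code:
k = k // height - height % g % (k + height % g)
g = height[k] % (12 + height[k]) + height % 11 % (g + g + height % 11)
height = height % (30 + height) + k
height = 28 % 36 + (23 + g) % (height + (23 + g))
height = 29
k = k + height // height

3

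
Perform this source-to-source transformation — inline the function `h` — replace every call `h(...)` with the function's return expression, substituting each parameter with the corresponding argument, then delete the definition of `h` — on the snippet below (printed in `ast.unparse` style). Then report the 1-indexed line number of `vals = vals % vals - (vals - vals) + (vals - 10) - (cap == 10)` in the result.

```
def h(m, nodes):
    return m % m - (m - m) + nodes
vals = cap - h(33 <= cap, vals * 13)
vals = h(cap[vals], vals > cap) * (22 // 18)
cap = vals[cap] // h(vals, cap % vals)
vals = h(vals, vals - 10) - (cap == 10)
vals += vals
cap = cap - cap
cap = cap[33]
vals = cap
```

4

Transformed code:
vals = cap - ((33 <= cap) % (33 <= cap) - ((33 <= cap) - (33 <= cap)) + vals * 13)
vals = (cap[vals] % cap[vals] - (cap[vals] - cap[vals]) + (vals > cap)) * (22 // 18)
cap = vals[cap] // (vals % vals - (vals - vals) + cap % vals)
vals = vals % vals - (vals - vals) + (vals - 10) - (cap == 10)
vals += vals
cap = cap - cap
cap = cap[33]
vals = cap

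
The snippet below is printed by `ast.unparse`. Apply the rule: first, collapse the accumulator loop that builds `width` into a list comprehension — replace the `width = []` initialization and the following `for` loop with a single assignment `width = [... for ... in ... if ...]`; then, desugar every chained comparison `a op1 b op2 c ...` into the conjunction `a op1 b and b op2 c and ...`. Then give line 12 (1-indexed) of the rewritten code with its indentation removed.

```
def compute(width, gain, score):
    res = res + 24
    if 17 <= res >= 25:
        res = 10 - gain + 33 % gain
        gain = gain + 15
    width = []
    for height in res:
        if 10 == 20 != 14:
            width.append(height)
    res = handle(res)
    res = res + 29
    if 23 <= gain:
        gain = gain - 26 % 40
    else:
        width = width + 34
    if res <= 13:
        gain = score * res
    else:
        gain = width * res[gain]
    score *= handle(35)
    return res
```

width = width + 34

Transformed code:
def compute(width, gain, score):
    res = res + 24
    if 17 <= res and res >= 25:
        res = 10 - gain + 33 % gain
        gain = gain + 15
    width = [height for height in res if 10 == 20 and 20 != 14]
    res = handle(res)
    res = res + 29
    if 23 <= gain:
        gain = gain - 26 % 40
    else:
        width = width + 34
    if res <= 13:
        gain = score * res
    else:
        gain = width * res[gain]
    score *= handle(35)
    return res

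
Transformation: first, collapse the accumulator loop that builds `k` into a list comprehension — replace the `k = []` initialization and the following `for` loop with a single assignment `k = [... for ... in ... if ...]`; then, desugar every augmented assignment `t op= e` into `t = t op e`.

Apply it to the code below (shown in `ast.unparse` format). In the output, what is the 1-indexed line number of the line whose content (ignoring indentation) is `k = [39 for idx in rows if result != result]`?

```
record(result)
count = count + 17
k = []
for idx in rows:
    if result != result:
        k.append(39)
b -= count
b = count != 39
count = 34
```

3

Transformed code:
record(result)
count = count + 17
k = [39 for idx in rows if result != result]
b = b - count
b = count != 39
count = 34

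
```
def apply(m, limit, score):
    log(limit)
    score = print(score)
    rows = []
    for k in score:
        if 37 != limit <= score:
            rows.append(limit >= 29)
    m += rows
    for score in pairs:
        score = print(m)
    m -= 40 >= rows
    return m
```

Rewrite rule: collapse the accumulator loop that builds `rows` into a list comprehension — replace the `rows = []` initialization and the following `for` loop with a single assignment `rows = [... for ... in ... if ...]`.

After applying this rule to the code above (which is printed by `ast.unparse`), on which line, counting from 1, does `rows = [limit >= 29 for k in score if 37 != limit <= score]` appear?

Transformed code:
def apply(m, limit, score):
    log(limit)
    score = print(score)
    rows = [limit >= 29 for k in score if 37 != limit <= score]
    m += rows
    for score in pairs:
        score = print(m)
    m -= 40 >= rows
    return m

4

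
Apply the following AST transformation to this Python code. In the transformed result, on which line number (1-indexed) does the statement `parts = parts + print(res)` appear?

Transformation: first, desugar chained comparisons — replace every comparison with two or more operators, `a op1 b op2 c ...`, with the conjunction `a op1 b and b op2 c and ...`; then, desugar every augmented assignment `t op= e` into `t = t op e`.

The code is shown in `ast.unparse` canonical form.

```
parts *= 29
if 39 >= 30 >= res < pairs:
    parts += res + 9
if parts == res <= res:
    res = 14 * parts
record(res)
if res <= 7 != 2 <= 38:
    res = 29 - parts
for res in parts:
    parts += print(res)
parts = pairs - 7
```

10

Transformed code:
parts = parts * 29
if 39 >= 30 and 30 >= res and (res < pairs):
    parts = parts + (res + 9)
if parts == res and res <= res:
    res = 14 * parts
record(res)
if res <= 7 and 7 != 2 and (2 <= 38):
    res = 29 - parts
for res in parts:
    parts = parts + print(res)
parts = pairs - 7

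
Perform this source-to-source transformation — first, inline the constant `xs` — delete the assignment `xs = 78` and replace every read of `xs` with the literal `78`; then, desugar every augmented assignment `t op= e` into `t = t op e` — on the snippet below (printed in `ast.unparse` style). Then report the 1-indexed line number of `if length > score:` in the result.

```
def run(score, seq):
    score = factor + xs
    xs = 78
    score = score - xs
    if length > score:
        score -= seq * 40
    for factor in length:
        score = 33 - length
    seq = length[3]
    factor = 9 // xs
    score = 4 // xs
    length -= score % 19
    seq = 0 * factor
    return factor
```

Transformed code:
def run(score, seq):
    score = factor + 78
    score = score - 78
    if length > score:
        score = score - seq * 40
    for factor in length:
        score = 33 - length
    seq = length[3]
    factor = 9 // 78
    score = 4 // 78
    length = length - score % 19
    seq = 0 * factor
    return factor

4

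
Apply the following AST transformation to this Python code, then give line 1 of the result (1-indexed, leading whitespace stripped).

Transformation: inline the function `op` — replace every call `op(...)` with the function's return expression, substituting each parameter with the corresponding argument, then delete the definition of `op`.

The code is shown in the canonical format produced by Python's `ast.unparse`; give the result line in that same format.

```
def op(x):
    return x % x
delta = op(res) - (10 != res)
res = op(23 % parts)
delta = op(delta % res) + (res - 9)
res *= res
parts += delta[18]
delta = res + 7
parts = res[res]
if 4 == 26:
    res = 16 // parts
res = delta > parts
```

delta = res % res - (10 != res)

Transformed code:
delta = res % res - (10 != res)
res = 23 % parts % (23 % parts)
delta = delta % res % (delta % res) + (res - 9)
res *= res
parts += delta[18]
delta = res + 7
parts = res[res]
if 4 == 26:
    res = 16 // parts
res = delta > parts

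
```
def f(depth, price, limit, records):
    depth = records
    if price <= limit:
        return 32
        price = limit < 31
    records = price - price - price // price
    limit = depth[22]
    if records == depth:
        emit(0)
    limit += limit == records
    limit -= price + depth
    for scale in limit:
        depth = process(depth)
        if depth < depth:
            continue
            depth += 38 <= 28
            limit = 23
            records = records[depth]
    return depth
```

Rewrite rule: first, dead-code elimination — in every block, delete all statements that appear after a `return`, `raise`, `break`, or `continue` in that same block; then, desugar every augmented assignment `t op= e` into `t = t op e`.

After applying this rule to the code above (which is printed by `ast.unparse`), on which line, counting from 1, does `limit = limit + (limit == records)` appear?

Transformed code:
def f(depth, price, limit, records):
    depth = records
    if price <= limit:
        return 32
    records = price - price - price // price
    limit = depth[22]
    if records == depth:
        emit(0)
    limit = limit + (limit == records)
    limit = limit - (price + depth)
    for scale in limit:
        depth = process(depth)
        if depth < depth:
            continue
    return depth

9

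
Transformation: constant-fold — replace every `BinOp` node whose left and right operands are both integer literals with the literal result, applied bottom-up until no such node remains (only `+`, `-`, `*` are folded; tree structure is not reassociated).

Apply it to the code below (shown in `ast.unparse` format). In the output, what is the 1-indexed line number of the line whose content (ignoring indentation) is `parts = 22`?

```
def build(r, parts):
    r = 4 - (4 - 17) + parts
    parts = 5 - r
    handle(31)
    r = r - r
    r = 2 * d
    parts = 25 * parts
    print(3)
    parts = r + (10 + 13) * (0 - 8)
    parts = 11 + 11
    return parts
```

Transformed code:
def build(r, parts):
    r = 17 + parts
    parts = 5 - r
    handle(31)
    r = r - r
    r = 2 * d
    parts = 25 * parts
    print(3)
    parts = r + -184
    parts = 22
    return parts

10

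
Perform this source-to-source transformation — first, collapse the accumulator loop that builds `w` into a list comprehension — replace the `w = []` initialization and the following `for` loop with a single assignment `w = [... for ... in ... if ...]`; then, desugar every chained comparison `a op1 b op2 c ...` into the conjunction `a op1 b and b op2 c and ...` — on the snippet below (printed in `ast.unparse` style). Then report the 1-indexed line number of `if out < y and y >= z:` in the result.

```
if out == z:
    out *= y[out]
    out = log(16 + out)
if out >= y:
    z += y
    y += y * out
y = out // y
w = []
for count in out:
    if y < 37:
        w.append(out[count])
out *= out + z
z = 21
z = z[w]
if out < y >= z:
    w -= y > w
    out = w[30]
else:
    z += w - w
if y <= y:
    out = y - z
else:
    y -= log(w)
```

12

Transformed code:
if out == z:
    out *= y[out]
    out = log(16 + out)
if out >= y:
    z += y
    y += y * out
y = out // y
w = [out[count] for count in out if y < 37]
out *= out + z
z = 21
z = z[w]
if out < y and y >= z:
    w -= y > w
    out = w[30]
else:
    z += w - w
if y <= y:
    out = y - z
else:
    y -= log(w)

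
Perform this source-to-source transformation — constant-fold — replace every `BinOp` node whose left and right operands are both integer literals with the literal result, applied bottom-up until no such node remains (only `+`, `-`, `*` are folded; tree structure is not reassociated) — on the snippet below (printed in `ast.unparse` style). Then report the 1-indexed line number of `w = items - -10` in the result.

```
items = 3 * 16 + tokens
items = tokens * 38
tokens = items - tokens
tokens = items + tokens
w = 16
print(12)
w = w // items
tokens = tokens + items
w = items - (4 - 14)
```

9

Transformed code:
items = 48 + tokens
items = tokens * 38
tokens = items - tokens
tokens = items + tokens
w = 16
print(12)
w = w // items
tokens = tokens + items
w = items - -10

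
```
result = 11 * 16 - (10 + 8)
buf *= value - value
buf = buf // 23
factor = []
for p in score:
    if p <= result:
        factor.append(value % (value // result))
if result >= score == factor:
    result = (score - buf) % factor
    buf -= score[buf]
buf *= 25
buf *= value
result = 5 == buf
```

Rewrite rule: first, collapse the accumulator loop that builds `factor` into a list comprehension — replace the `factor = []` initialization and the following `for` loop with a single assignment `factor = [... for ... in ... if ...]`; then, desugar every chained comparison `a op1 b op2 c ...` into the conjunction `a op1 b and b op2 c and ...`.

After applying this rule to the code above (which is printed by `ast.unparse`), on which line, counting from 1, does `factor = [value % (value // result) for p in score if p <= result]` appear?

4

Transformed code:
result = 11 * 16 - (10 + 8)
buf *= value - value
buf = buf // 23
factor = [value % (value // result) for p in score if p <= result]
if result >= score and score == factor:
    result = (score - buf) % factor
    buf -= score[buf]
buf *= 25
buf *= value
result = 5 == buf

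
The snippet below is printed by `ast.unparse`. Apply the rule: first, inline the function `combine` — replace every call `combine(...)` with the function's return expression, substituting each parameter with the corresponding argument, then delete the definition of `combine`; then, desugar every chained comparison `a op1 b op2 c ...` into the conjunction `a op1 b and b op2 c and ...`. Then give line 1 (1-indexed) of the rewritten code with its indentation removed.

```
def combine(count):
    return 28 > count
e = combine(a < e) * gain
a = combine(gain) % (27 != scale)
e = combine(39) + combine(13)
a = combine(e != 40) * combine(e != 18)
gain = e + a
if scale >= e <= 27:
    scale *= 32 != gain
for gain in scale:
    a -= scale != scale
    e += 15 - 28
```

e = (28 > (a < e)) * gain

Transformed code:
e = (28 > (a < e)) * gain
a = (28 > gain) % (27 != scale)
e = (28 > 39) + (28 > 13)
a = (28 > (e != 40)) * (28 > (e != 18))
gain = e + a
if scale >= e and e <= 27:
    scale *= 32 != gain
for gain in scale:
    a -= scale != scale
    e += 15 - 28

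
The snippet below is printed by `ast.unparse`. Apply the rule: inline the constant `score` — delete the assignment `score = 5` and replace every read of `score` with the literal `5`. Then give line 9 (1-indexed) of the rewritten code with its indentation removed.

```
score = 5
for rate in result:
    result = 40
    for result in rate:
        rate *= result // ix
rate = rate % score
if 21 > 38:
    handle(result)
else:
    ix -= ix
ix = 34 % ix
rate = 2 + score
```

ix -= ix

Transformed code:
for rate in result:
    result = 40
    for result in rate:
        rate *= result // ix
rate = rate % 5
if 21 > 38:
    handle(result)
else:
    ix -= ix
ix = 34 % ix
rate = 2 + 5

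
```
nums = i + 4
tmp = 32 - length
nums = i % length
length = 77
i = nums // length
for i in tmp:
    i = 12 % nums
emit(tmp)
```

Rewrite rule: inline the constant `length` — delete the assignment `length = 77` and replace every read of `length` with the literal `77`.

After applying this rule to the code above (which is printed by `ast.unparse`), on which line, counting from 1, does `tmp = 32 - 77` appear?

2

Transformed code:
nums = i + 4
tmp = 32 - 77
nums = i % 77
i = nums // 77
for i in tmp:
    i = 12 % nums
emit(tmp)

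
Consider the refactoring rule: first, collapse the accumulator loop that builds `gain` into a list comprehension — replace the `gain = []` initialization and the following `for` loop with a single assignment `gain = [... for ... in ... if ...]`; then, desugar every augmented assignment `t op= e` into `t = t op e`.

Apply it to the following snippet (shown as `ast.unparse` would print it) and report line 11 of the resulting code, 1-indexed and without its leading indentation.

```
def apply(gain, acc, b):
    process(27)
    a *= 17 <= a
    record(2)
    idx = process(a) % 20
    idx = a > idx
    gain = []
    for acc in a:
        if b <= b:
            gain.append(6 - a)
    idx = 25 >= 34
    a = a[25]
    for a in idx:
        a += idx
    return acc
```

a = a + idx

Transformed code:
def apply(gain, acc, b):
    process(27)
    a = a * (17 <= a)
    record(2)
    idx = process(a) % 20
    idx = a > idx
    gain = [6 - a for acc in a if b <= b]
    idx = 25 >= 34
    a = a[25]
    for a in idx:
        a = a + idx
    return acc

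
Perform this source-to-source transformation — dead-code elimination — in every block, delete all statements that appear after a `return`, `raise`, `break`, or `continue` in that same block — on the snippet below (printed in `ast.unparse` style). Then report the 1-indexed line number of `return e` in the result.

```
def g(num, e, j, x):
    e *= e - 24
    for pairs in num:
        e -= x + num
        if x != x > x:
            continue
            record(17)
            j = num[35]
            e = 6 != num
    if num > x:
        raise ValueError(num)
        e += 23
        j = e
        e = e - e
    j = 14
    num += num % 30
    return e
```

11

Transformed code:
def g(num, e, j, x):
    e *= e - 24
    for pairs in num:
        e -= x + num
        if x != x > x:
            continue
    if num > x:
        raise ValueError(num)
    j = 14
    num += num % 30
    return e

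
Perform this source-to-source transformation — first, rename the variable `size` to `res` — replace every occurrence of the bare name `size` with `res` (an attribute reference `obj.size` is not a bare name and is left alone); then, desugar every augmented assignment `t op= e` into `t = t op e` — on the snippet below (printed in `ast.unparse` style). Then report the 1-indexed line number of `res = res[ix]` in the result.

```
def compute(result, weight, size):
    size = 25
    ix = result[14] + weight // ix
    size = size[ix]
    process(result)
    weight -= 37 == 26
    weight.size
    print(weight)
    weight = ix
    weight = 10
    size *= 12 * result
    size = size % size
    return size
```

4

Transformed code:
def compute(result, weight, res):
    res = 25
    ix = result[14] + weight // ix
    res = res[ix]
    process(result)
    weight = weight - (37 == 26)
    weight.size
    print(weight)
    weight = ix
    weight = 10
    res = res * (12 * result)
    res = res % res
    return res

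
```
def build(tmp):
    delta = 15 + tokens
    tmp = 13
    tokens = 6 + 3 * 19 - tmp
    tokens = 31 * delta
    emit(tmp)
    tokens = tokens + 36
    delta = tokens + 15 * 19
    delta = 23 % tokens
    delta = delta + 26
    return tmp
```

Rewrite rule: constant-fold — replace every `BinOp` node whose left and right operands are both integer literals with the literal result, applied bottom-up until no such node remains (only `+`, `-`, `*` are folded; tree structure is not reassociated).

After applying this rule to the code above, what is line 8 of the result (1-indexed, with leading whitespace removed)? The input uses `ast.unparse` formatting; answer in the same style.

delta = tokens + 285

Transformed code:
def build(tmp):
    delta = 15 + tokens
    tmp = 13
    tokens = 63 - tmp
    tokens = 31 * delta
    emit(tmp)
    tokens = tokens + 36
    delta = tokens + 285
    delta = 23 % tokens
    delta = delta + 26
    return tmp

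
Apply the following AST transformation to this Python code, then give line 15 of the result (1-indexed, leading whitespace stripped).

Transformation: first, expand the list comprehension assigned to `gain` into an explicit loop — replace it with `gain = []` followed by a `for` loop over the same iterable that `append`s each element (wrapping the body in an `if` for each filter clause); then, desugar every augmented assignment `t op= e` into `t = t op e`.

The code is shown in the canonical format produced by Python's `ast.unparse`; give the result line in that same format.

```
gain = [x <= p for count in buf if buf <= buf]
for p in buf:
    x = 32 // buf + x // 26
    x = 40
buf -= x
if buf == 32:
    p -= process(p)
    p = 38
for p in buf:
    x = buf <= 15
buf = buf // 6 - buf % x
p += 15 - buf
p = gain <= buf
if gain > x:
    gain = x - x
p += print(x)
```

p = p + (15 - buf)

Transformed code:
gain = []
for count in buf:
    if buf <= buf:
        gain.append(x <= p)
for p in buf:
    x = 32 // buf + x // 26
    x = 40
buf = buf - x
if buf == 32:
    p = p - process(p)
    p = 38
for p in buf:
    x = buf <= 15
buf = buf // 6 - buf % x
p = p + (15 - buf)
p = gain <= buf
if gain > x:
    gain = x - x
p = p + print(x)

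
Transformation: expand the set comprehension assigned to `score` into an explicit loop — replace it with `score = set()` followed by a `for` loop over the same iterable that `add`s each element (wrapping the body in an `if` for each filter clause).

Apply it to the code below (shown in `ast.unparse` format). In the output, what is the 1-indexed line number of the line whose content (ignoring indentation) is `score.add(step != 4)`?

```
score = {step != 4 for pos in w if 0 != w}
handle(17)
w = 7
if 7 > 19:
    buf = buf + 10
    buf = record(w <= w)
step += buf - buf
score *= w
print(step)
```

4

Transformed code:
score = set()
for pos in w:
    if 0 != w:
        score.add(step != 4)
handle(17)
w = 7
if 7 > 19:
    buf = buf + 10
    buf = record(w <= w)
step += buf - buf
score *= w
print(step)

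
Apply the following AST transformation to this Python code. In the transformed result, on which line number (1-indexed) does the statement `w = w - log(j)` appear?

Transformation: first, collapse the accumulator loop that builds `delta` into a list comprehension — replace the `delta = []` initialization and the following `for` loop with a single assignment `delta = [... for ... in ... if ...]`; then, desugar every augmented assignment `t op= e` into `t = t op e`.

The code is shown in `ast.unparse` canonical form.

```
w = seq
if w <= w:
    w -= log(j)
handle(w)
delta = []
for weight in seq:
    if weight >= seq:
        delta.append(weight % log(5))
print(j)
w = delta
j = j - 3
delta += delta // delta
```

3

Transformed code:
w = seq
if w <= w:
    w = w - log(j)
handle(w)
delta = [weight % log(5) for weight in seq if weight >= seq]
print(j)
w = delta
j = j - 3
delta = delta + delta // delta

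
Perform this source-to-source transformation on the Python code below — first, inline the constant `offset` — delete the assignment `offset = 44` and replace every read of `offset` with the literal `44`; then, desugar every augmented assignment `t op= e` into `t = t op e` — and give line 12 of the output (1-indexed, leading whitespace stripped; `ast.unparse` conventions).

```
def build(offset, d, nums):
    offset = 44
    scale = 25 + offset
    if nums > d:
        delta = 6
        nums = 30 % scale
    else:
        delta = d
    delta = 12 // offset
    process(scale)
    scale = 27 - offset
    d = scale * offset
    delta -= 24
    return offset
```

delta = delta - 24

Transformed code:
def build(offset, d, nums):
    scale = 25 + 44
    if nums > d:
        delta = 6
        nums = 30 % scale
    else:
        delta = d
    delta = 12 // 44
    process(scale)
    scale = 27 - 44
    d = scale * 44
    delta = delta - 24
    return 44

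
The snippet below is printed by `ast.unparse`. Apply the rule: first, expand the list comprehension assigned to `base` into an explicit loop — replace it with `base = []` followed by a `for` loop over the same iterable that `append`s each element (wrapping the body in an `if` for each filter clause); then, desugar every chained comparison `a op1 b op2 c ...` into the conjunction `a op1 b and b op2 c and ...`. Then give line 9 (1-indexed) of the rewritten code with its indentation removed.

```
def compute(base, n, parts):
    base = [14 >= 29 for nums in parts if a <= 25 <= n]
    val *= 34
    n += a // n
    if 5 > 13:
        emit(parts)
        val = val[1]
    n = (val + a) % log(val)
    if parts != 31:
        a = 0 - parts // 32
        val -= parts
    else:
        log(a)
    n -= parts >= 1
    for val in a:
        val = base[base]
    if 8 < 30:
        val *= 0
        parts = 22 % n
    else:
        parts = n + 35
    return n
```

Transformed code:
def compute(base, n, parts):
    base = []
    for nums in parts:
        if a <= 25 and 25 <= n:
            base.append(14 >= 29)
    val *= 34
    n += a // n
    if 5 > 13:
        emit(parts)
        val = val[1]
    n = (val + a) % log(val)
    if parts != 31:
        a = 0 - parts // 32
        val -= parts
    else:
        log(a)
    n -= parts >= 1
    for val in a:
        val = base[base]
    if 8 < 30:
        val *= 0
        parts = 22 % n
    else:
        parts = n + 35
    return n

emit(parts)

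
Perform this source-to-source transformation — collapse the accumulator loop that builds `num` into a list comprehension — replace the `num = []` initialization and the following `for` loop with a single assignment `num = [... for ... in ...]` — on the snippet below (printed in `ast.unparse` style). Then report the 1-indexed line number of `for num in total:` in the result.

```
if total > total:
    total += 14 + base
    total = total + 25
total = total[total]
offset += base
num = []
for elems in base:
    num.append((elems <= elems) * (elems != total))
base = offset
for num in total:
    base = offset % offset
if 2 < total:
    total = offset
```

Transformed code:
if total > total:
    total += 14 + base
    total = total + 25
total = total[total]
offset += base
num = [(elems <= elems) * (elems != total) for elems in base]
base = offset
for num in total:
    base = offset % offset
if 2 < total:
    total = offset

8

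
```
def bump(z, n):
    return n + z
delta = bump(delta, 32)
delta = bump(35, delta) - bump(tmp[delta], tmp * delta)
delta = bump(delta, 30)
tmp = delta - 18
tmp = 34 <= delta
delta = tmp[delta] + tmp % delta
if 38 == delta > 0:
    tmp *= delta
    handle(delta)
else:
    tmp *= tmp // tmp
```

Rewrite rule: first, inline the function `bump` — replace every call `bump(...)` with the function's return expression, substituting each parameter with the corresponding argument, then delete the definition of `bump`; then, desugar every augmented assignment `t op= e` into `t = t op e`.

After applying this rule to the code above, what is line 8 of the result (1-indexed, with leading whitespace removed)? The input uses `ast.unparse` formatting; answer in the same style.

Transformed code:
delta = 32 + delta
delta = delta + 35 - (tmp * delta + tmp[delta])
delta = 30 + delta
tmp = delta - 18
tmp = 34 <= delta
delta = tmp[delta] + tmp % delta
if 38 == delta > 0:
    tmp = tmp * delta
    handle(delta)
else:
    tmp = tmp * (tmp // tmp)

tmp = tmp * delta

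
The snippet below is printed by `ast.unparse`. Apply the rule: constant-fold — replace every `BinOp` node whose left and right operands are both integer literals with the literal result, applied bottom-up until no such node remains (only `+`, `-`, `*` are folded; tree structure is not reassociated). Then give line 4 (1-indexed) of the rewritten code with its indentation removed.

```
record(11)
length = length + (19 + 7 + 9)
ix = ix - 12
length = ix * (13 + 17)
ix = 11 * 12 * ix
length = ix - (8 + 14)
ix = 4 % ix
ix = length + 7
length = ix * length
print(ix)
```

length = ix * 30

Transformed code:
record(11)
length = length + 35
ix = ix - 12
length = ix * 30
ix = 132 * ix
length = ix - 22
ix = 4 % ix
ix = length + 7
length = ix * length
print(ix)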